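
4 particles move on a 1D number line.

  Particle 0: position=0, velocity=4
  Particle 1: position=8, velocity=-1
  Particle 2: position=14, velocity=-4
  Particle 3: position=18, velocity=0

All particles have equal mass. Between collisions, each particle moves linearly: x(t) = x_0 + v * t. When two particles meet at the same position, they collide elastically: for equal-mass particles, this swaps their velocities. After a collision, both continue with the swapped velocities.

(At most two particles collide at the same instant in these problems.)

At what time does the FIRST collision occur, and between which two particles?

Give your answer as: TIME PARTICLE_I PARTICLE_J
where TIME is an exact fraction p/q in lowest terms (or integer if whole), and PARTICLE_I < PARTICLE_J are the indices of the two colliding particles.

Answer: 8/5 0 1

Derivation:
Pair (0,1): pos 0,8 vel 4,-1 -> gap=8, closing at 5/unit, collide at t=8/5
Pair (1,2): pos 8,14 vel -1,-4 -> gap=6, closing at 3/unit, collide at t=2
Pair (2,3): pos 14,18 vel -4,0 -> not approaching (rel speed -4 <= 0)
Earliest collision: t=8/5 between 0 and 1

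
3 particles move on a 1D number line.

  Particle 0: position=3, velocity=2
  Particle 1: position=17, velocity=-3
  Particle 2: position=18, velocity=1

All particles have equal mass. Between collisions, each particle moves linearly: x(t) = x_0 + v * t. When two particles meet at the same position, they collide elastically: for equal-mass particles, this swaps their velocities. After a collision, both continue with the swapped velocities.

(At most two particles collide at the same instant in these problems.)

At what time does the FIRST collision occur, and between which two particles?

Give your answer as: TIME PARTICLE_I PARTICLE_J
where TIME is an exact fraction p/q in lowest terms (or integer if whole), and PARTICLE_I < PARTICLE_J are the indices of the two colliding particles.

Pair (0,1): pos 3,17 vel 2,-3 -> gap=14, closing at 5/unit, collide at t=14/5
Pair (1,2): pos 17,18 vel -3,1 -> not approaching (rel speed -4 <= 0)
Earliest collision: t=14/5 between 0 and 1

Answer: 14/5 0 1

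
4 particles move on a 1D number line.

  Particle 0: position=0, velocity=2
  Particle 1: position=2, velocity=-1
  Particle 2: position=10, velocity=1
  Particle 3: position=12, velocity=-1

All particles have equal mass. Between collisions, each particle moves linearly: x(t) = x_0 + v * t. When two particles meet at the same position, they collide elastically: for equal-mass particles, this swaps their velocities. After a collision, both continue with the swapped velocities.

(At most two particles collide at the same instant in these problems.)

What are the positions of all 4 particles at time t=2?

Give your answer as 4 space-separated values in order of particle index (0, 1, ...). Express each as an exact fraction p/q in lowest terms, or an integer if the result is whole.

Collision at t=2/3: particles 0 and 1 swap velocities; positions: p0=4/3 p1=4/3 p2=32/3 p3=34/3; velocities now: v0=-1 v1=2 v2=1 v3=-1
Collision at t=1: particles 2 and 3 swap velocities; positions: p0=1 p1=2 p2=11 p3=11; velocities now: v0=-1 v1=2 v2=-1 v3=1
Advance to t=2 (no further collisions before then); velocities: v0=-1 v1=2 v2=-1 v3=1; positions = 0 4 10 12

Answer: 0 4 10 12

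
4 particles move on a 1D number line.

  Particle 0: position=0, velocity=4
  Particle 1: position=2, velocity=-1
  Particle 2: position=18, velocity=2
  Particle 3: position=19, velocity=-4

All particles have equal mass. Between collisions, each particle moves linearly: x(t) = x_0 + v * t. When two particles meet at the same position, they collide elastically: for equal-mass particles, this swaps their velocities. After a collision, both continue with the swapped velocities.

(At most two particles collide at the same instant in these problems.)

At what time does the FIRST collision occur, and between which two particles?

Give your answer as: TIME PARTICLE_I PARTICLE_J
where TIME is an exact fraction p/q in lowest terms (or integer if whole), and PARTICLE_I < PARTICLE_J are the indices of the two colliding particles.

Answer: 1/6 2 3

Derivation:
Pair (0,1): pos 0,2 vel 4,-1 -> gap=2, closing at 5/unit, collide at t=2/5
Pair (1,2): pos 2,18 vel -1,2 -> not approaching (rel speed -3 <= 0)
Pair (2,3): pos 18,19 vel 2,-4 -> gap=1, closing at 6/unit, collide at t=1/6
Earliest collision: t=1/6 between 2 and 3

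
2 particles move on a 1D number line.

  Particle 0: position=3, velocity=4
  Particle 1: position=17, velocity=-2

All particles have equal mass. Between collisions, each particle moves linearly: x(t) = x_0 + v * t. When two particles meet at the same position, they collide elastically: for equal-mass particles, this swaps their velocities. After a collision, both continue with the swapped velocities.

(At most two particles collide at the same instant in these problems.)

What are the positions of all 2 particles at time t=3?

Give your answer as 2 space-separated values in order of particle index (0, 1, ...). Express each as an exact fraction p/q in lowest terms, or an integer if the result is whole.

Answer: 11 15

Derivation:
Collision at t=7/3: particles 0 and 1 swap velocities; positions: p0=37/3 p1=37/3; velocities now: v0=-2 v1=4
Advance to t=3 (no further collisions before then); velocities: v0=-2 v1=4; positions = 11 15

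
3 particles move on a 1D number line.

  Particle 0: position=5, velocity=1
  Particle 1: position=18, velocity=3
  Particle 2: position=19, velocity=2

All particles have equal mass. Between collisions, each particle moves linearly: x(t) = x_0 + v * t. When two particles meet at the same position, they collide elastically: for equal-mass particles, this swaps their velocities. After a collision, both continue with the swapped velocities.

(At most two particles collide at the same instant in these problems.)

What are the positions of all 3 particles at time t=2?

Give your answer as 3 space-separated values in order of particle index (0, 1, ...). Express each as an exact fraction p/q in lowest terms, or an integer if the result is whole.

Answer: 7 23 24

Derivation:
Collision at t=1: particles 1 and 2 swap velocities; positions: p0=6 p1=21 p2=21; velocities now: v0=1 v1=2 v2=3
Advance to t=2 (no further collisions before then); velocities: v0=1 v1=2 v2=3; positions = 7 23 24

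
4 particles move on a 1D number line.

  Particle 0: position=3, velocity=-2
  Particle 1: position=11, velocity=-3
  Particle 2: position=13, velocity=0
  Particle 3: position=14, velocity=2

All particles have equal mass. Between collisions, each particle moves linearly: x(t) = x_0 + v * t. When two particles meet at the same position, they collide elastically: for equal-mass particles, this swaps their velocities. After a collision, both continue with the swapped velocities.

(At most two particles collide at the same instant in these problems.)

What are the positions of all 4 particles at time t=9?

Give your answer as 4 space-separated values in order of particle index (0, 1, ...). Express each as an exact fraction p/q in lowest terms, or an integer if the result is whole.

Collision at t=8: particles 0 and 1 swap velocities; positions: p0=-13 p1=-13 p2=13 p3=30; velocities now: v0=-3 v1=-2 v2=0 v3=2
Advance to t=9 (no further collisions before then); velocities: v0=-3 v1=-2 v2=0 v3=2; positions = -16 -15 13 32

Answer: -16 -15 13 32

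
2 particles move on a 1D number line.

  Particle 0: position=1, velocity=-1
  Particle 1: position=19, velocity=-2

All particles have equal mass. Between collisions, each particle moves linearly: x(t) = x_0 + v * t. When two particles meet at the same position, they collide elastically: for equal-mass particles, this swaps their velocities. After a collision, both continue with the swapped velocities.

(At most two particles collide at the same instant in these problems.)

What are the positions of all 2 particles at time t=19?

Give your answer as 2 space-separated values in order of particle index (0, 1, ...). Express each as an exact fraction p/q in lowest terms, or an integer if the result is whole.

Answer: -19 -18

Derivation:
Collision at t=18: particles 0 and 1 swap velocities; positions: p0=-17 p1=-17; velocities now: v0=-2 v1=-1
Advance to t=19 (no further collisions before then); velocities: v0=-2 v1=-1; positions = -19 -18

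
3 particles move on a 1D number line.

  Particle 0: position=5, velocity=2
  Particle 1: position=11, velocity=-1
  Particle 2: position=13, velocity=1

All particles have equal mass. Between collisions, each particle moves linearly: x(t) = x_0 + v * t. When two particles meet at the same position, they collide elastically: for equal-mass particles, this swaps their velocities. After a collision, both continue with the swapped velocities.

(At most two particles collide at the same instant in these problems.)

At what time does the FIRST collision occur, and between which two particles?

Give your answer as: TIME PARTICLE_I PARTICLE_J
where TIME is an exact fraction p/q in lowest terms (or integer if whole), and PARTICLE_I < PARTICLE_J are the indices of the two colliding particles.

Answer: 2 0 1

Derivation:
Pair (0,1): pos 5,11 vel 2,-1 -> gap=6, closing at 3/unit, collide at t=2
Pair (1,2): pos 11,13 vel -1,1 -> not approaching (rel speed -2 <= 0)
Earliest collision: t=2 between 0 and 1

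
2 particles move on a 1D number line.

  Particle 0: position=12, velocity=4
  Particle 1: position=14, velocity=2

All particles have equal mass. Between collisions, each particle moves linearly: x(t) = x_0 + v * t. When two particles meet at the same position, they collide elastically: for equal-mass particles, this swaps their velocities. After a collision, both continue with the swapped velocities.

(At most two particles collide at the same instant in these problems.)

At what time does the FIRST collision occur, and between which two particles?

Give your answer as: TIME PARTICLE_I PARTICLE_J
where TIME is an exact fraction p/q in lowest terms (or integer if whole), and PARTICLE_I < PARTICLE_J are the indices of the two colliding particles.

Pair (0,1): pos 12,14 vel 4,2 -> gap=2, closing at 2/unit, collide at t=1
Earliest collision: t=1 between 0 and 1

Answer: 1 0 1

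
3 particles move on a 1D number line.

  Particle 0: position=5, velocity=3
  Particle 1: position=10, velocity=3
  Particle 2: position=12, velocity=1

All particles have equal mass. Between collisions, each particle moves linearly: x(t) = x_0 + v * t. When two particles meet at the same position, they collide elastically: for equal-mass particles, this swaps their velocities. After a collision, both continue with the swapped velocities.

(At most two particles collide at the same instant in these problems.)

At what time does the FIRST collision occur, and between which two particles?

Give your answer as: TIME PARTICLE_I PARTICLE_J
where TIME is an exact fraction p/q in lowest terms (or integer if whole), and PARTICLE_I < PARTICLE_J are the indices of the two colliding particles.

Answer: 1 1 2

Derivation:
Pair (0,1): pos 5,10 vel 3,3 -> not approaching (rel speed 0 <= 0)
Pair (1,2): pos 10,12 vel 3,1 -> gap=2, closing at 2/unit, collide at t=1
Earliest collision: t=1 between 1 and 2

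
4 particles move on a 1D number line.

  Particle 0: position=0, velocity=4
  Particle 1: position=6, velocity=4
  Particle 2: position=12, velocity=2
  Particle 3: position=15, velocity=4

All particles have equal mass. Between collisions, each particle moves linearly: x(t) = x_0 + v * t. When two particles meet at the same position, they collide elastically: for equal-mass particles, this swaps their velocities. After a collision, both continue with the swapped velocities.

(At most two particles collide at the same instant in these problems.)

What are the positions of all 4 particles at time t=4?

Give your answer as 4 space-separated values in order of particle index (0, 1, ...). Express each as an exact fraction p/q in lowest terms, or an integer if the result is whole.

Collision at t=3: particles 1 and 2 swap velocities; positions: p0=12 p1=18 p2=18 p3=27; velocities now: v0=4 v1=2 v2=4 v3=4
Advance to t=4 (no further collisions before then); velocities: v0=4 v1=2 v2=4 v3=4; positions = 16 20 22 31

Answer: 16 20 22 31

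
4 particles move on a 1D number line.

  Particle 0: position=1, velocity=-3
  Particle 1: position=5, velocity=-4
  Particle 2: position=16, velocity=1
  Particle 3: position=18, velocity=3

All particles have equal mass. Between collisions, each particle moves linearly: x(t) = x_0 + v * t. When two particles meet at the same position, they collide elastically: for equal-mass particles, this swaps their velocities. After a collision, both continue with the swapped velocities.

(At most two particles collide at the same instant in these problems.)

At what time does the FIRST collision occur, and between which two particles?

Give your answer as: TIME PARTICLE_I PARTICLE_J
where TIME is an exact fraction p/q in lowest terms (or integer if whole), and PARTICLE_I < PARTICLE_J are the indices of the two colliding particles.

Answer: 4 0 1

Derivation:
Pair (0,1): pos 1,5 vel -3,-4 -> gap=4, closing at 1/unit, collide at t=4
Pair (1,2): pos 5,16 vel -4,1 -> not approaching (rel speed -5 <= 0)
Pair (2,3): pos 16,18 vel 1,3 -> not approaching (rel speed -2 <= 0)
Earliest collision: t=4 between 0 and 1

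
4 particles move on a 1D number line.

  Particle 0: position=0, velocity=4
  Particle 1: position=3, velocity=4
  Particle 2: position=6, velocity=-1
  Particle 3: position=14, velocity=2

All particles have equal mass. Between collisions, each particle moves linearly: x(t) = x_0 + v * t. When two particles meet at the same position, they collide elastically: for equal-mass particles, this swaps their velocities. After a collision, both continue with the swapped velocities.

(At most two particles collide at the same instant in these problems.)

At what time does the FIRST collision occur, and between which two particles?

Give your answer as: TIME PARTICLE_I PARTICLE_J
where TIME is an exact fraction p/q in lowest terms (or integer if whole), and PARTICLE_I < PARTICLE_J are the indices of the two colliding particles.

Answer: 3/5 1 2

Derivation:
Pair (0,1): pos 0,3 vel 4,4 -> not approaching (rel speed 0 <= 0)
Pair (1,2): pos 3,6 vel 4,-1 -> gap=3, closing at 5/unit, collide at t=3/5
Pair (2,3): pos 6,14 vel -1,2 -> not approaching (rel speed -3 <= 0)
Earliest collision: t=3/5 between 1 and 2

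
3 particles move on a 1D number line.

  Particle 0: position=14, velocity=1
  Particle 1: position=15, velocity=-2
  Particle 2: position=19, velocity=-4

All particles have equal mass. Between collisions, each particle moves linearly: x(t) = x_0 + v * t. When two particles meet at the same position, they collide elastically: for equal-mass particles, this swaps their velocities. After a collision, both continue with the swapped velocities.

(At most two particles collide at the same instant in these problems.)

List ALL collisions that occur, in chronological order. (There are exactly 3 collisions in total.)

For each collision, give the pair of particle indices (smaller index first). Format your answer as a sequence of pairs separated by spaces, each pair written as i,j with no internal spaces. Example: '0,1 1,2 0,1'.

Collision at t=1/3: particles 0 and 1 swap velocities; positions: p0=43/3 p1=43/3 p2=53/3; velocities now: v0=-2 v1=1 v2=-4
Collision at t=1: particles 1 and 2 swap velocities; positions: p0=13 p1=15 p2=15; velocities now: v0=-2 v1=-4 v2=1
Collision at t=2: particles 0 and 1 swap velocities; positions: p0=11 p1=11 p2=16; velocities now: v0=-4 v1=-2 v2=1

Answer: 0,1 1,2 0,1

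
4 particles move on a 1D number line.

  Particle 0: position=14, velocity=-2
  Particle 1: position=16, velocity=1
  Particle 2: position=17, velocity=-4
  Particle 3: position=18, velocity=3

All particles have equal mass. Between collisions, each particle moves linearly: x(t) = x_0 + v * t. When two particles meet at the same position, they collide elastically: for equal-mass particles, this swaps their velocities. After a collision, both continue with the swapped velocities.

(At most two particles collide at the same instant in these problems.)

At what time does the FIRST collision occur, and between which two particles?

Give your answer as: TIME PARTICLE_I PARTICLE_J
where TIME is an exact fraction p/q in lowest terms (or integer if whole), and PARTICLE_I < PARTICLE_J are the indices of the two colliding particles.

Answer: 1/5 1 2

Derivation:
Pair (0,1): pos 14,16 vel -2,1 -> not approaching (rel speed -3 <= 0)
Pair (1,2): pos 16,17 vel 1,-4 -> gap=1, closing at 5/unit, collide at t=1/5
Pair (2,3): pos 17,18 vel -4,3 -> not approaching (rel speed -7 <= 0)
Earliest collision: t=1/5 between 1 and 2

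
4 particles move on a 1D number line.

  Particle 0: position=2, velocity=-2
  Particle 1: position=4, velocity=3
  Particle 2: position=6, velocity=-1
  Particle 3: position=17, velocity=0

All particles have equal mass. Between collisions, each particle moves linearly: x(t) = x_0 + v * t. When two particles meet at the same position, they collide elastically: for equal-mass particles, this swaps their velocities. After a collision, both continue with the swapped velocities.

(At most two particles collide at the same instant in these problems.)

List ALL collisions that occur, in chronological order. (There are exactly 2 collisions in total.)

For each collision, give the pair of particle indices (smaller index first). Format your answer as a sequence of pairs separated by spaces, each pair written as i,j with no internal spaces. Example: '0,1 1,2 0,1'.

Collision at t=1/2: particles 1 and 2 swap velocities; positions: p0=1 p1=11/2 p2=11/2 p3=17; velocities now: v0=-2 v1=-1 v2=3 v3=0
Collision at t=13/3: particles 2 and 3 swap velocities; positions: p0=-20/3 p1=5/3 p2=17 p3=17; velocities now: v0=-2 v1=-1 v2=0 v3=3

Answer: 1,2 2,3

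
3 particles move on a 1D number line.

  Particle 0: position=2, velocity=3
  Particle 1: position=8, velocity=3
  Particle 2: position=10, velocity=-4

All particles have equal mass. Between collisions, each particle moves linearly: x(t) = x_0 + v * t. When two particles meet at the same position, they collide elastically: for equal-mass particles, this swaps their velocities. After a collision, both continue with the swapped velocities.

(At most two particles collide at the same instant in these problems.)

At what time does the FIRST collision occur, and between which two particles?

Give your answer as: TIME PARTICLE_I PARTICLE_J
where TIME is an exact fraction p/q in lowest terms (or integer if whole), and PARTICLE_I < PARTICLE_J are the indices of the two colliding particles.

Pair (0,1): pos 2,8 vel 3,3 -> not approaching (rel speed 0 <= 0)
Pair (1,2): pos 8,10 vel 3,-4 -> gap=2, closing at 7/unit, collide at t=2/7
Earliest collision: t=2/7 between 1 and 2

Answer: 2/7 1 2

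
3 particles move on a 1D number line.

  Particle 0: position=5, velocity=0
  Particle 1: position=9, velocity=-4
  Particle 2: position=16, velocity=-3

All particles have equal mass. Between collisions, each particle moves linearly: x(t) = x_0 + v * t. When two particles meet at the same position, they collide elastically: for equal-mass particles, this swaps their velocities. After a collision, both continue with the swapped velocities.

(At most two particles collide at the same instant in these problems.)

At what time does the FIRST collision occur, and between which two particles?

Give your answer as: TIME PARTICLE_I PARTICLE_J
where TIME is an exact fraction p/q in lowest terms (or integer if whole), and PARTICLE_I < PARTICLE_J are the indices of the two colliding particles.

Pair (0,1): pos 5,9 vel 0,-4 -> gap=4, closing at 4/unit, collide at t=1
Pair (1,2): pos 9,16 vel -4,-3 -> not approaching (rel speed -1 <= 0)
Earliest collision: t=1 between 0 and 1

Answer: 1 0 1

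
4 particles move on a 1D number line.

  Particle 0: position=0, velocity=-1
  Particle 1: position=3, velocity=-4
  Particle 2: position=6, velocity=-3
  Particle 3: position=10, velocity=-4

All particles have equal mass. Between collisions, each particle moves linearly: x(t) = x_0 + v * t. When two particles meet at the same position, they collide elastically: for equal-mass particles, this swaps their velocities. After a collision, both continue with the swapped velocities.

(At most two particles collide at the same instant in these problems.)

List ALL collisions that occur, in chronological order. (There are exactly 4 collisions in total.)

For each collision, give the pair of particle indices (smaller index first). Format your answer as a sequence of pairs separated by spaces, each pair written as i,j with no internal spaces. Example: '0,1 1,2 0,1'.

Answer: 0,1 1,2 2,3 1,2

Derivation:
Collision at t=1: particles 0 and 1 swap velocities; positions: p0=-1 p1=-1 p2=3 p3=6; velocities now: v0=-4 v1=-1 v2=-3 v3=-4
Collision at t=3: particles 1 and 2 swap velocities; positions: p0=-9 p1=-3 p2=-3 p3=-2; velocities now: v0=-4 v1=-3 v2=-1 v3=-4
Collision at t=10/3: particles 2 and 3 swap velocities; positions: p0=-31/3 p1=-4 p2=-10/3 p3=-10/3; velocities now: v0=-4 v1=-3 v2=-4 v3=-1
Collision at t=4: particles 1 and 2 swap velocities; positions: p0=-13 p1=-6 p2=-6 p3=-4; velocities now: v0=-4 v1=-4 v2=-3 v3=-1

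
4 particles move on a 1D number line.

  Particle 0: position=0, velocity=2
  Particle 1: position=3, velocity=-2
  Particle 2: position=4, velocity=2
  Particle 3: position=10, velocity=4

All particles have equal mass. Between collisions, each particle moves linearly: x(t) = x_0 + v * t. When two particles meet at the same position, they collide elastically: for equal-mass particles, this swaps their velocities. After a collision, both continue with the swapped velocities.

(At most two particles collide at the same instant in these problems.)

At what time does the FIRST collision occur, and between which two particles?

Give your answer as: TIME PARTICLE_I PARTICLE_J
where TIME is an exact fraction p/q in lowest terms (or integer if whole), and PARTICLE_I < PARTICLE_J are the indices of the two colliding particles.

Pair (0,1): pos 0,3 vel 2,-2 -> gap=3, closing at 4/unit, collide at t=3/4
Pair (1,2): pos 3,4 vel -2,2 -> not approaching (rel speed -4 <= 0)
Pair (2,3): pos 4,10 vel 2,4 -> not approaching (rel speed -2 <= 0)
Earliest collision: t=3/4 between 0 and 1

Answer: 3/4 0 1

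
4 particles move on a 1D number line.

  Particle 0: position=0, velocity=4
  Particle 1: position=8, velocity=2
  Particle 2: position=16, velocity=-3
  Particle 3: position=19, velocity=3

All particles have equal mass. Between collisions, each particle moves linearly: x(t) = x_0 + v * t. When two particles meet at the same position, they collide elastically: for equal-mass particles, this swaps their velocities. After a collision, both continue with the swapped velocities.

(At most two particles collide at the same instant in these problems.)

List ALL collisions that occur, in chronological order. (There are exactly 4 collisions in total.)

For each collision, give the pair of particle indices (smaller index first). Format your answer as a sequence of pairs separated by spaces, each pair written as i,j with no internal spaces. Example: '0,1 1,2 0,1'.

Collision at t=8/5: particles 1 and 2 swap velocities; positions: p0=32/5 p1=56/5 p2=56/5 p3=119/5; velocities now: v0=4 v1=-3 v2=2 v3=3
Collision at t=16/7: particles 0 and 1 swap velocities; positions: p0=64/7 p1=64/7 p2=88/7 p3=181/7; velocities now: v0=-3 v1=4 v2=2 v3=3
Collision at t=4: particles 1 and 2 swap velocities; positions: p0=4 p1=16 p2=16 p3=31; velocities now: v0=-3 v1=2 v2=4 v3=3
Collision at t=19: particles 2 and 3 swap velocities; positions: p0=-41 p1=46 p2=76 p3=76; velocities now: v0=-3 v1=2 v2=3 v3=4

Answer: 1,2 0,1 1,2 2,3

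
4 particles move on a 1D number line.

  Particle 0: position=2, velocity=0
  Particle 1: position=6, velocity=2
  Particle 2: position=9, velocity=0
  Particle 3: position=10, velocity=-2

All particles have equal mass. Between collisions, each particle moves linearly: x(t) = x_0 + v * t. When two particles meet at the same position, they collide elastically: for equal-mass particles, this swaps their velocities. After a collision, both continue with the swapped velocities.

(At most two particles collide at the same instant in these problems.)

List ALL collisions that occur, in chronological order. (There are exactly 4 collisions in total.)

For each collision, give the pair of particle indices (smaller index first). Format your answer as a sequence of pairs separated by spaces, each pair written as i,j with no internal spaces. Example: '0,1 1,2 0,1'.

Answer: 2,3 1,2 2,3 0,1

Derivation:
Collision at t=1/2: particles 2 and 3 swap velocities; positions: p0=2 p1=7 p2=9 p3=9; velocities now: v0=0 v1=2 v2=-2 v3=0
Collision at t=1: particles 1 and 2 swap velocities; positions: p0=2 p1=8 p2=8 p3=9; velocities now: v0=0 v1=-2 v2=2 v3=0
Collision at t=3/2: particles 2 and 3 swap velocities; positions: p0=2 p1=7 p2=9 p3=9; velocities now: v0=0 v1=-2 v2=0 v3=2
Collision at t=4: particles 0 and 1 swap velocities; positions: p0=2 p1=2 p2=9 p3=14; velocities now: v0=-2 v1=0 v2=0 v3=2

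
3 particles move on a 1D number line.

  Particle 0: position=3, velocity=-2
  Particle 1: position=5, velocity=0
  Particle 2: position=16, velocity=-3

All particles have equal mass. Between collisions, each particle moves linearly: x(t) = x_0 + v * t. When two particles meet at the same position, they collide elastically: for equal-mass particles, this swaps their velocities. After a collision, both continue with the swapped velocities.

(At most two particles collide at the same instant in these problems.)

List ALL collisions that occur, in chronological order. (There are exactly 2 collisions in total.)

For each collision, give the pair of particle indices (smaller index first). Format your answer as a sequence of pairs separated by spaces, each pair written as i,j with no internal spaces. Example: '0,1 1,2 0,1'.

Collision at t=11/3: particles 1 and 2 swap velocities; positions: p0=-13/3 p1=5 p2=5; velocities now: v0=-2 v1=-3 v2=0
Collision at t=13: particles 0 and 1 swap velocities; positions: p0=-23 p1=-23 p2=5; velocities now: v0=-3 v1=-2 v2=0

Answer: 1,2 0,1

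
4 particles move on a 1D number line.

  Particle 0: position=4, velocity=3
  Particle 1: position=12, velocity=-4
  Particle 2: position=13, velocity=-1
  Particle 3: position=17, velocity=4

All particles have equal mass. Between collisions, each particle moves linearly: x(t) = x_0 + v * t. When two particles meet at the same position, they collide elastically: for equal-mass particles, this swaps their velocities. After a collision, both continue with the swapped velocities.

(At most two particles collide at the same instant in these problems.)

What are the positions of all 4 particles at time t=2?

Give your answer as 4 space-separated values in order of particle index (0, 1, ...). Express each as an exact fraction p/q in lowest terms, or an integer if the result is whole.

Collision at t=8/7: particles 0 and 1 swap velocities; positions: p0=52/7 p1=52/7 p2=83/7 p3=151/7; velocities now: v0=-4 v1=3 v2=-1 v3=4
Advance to t=2 (no further collisions before then); velocities: v0=-4 v1=3 v2=-1 v3=4; positions = 4 10 11 25

Answer: 4 10 11 25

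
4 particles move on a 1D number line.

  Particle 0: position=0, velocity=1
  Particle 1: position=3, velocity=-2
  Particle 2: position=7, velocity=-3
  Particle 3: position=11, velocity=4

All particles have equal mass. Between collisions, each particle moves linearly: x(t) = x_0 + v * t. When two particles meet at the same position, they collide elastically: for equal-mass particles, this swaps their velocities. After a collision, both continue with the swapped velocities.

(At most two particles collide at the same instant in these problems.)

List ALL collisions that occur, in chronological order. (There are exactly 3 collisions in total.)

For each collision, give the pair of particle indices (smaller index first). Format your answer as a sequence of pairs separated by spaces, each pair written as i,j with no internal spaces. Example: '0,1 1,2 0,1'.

Collision at t=1: particles 0 and 1 swap velocities; positions: p0=1 p1=1 p2=4 p3=15; velocities now: v0=-2 v1=1 v2=-3 v3=4
Collision at t=7/4: particles 1 and 2 swap velocities; positions: p0=-1/2 p1=7/4 p2=7/4 p3=18; velocities now: v0=-2 v1=-3 v2=1 v3=4
Collision at t=4: particles 0 and 1 swap velocities; positions: p0=-5 p1=-5 p2=4 p3=27; velocities now: v0=-3 v1=-2 v2=1 v3=4

Answer: 0,1 1,2 0,1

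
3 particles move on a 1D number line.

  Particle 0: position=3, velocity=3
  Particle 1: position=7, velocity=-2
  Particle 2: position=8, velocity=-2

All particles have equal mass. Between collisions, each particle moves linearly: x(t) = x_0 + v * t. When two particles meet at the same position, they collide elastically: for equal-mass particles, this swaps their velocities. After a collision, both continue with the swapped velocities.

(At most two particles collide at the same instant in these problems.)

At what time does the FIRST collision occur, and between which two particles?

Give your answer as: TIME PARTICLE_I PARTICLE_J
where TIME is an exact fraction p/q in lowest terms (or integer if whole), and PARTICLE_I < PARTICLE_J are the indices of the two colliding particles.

Pair (0,1): pos 3,7 vel 3,-2 -> gap=4, closing at 5/unit, collide at t=4/5
Pair (1,2): pos 7,8 vel -2,-2 -> not approaching (rel speed 0 <= 0)
Earliest collision: t=4/5 between 0 and 1

Answer: 4/5 0 1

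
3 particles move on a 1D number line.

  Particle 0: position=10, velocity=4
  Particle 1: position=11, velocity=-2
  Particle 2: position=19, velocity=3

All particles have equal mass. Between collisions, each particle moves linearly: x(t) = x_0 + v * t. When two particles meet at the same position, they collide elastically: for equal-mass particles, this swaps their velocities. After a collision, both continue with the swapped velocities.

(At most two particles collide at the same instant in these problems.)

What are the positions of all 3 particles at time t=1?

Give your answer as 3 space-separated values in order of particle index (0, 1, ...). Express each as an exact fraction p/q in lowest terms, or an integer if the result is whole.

Collision at t=1/6: particles 0 and 1 swap velocities; positions: p0=32/3 p1=32/3 p2=39/2; velocities now: v0=-2 v1=4 v2=3
Advance to t=1 (no further collisions before then); velocities: v0=-2 v1=4 v2=3; positions = 9 14 22

Answer: 9 14 22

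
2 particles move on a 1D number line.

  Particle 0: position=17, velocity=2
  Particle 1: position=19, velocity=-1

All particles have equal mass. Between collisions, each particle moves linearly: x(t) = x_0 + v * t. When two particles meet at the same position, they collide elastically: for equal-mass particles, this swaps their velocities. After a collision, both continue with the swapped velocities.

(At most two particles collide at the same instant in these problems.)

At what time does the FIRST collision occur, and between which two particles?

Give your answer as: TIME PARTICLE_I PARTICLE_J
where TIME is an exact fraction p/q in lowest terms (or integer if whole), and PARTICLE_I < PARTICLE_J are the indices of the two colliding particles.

Answer: 2/3 0 1

Derivation:
Pair (0,1): pos 17,19 vel 2,-1 -> gap=2, closing at 3/unit, collide at t=2/3
Earliest collision: t=2/3 between 0 and 1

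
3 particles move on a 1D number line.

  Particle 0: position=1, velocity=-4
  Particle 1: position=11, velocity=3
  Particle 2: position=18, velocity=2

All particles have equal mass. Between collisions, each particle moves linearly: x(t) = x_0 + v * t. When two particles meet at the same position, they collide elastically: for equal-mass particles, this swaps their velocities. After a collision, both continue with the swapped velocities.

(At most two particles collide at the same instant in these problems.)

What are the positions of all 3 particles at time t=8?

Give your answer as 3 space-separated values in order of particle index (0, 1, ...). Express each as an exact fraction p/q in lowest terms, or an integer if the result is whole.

Answer: -31 34 35

Derivation:
Collision at t=7: particles 1 and 2 swap velocities; positions: p0=-27 p1=32 p2=32; velocities now: v0=-4 v1=2 v2=3
Advance to t=8 (no further collisions before then); velocities: v0=-4 v1=2 v2=3; positions = -31 34 35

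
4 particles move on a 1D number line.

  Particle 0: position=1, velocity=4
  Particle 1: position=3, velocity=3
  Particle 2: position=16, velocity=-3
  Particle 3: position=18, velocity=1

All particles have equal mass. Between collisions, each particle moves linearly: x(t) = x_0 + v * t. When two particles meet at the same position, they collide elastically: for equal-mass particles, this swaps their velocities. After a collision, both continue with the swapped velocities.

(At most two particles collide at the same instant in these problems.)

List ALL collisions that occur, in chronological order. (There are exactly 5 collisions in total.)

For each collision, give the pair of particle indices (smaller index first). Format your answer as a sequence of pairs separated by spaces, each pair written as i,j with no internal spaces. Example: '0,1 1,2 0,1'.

Collision at t=2: particles 0 and 1 swap velocities; positions: p0=9 p1=9 p2=10 p3=20; velocities now: v0=3 v1=4 v2=-3 v3=1
Collision at t=15/7: particles 1 and 2 swap velocities; positions: p0=66/7 p1=67/7 p2=67/7 p3=141/7; velocities now: v0=3 v1=-3 v2=4 v3=1
Collision at t=13/6: particles 0 and 1 swap velocities; positions: p0=19/2 p1=19/2 p2=29/3 p3=121/6; velocities now: v0=-3 v1=3 v2=4 v3=1
Collision at t=17/3: particles 2 and 3 swap velocities; positions: p0=-1 p1=20 p2=71/3 p3=71/3; velocities now: v0=-3 v1=3 v2=1 v3=4
Collision at t=15/2: particles 1 and 2 swap velocities; positions: p0=-13/2 p1=51/2 p2=51/2 p3=31; velocities now: v0=-3 v1=1 v2=3 v3=4

Answer: 0,1 1,2 0,1 2,3 1,2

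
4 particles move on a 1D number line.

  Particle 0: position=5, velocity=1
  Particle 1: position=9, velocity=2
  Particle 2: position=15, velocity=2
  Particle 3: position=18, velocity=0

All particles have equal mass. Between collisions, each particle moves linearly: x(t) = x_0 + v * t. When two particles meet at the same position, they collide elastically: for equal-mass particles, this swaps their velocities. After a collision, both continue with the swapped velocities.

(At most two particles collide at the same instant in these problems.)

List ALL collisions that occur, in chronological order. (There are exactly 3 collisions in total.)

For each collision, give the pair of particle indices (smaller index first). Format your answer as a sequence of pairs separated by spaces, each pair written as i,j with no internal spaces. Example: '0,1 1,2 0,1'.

Answer: 2,3 1,2 0,1

Derivation:
Collision at t=3/2: particles 2 and 3 swap velocities; positions: p0=13/2 p1=12 p2=18 p3=18; velocities now: v0=1 v1=2 v2=0 v3=2
Collision at t=9/2: particles 1 and 2 swap velocities; positions: p0=19/2 p1=18 p2=18 p3=24; velocities now: v0=1 v1=0 v2=2 v3=2
Collision at t=13: particles 0 and 1 swap velocities; positions: p0=18 p1=18 p2=35 p3=41; velocities now: v0=0 v1=1 v2=2 v3=2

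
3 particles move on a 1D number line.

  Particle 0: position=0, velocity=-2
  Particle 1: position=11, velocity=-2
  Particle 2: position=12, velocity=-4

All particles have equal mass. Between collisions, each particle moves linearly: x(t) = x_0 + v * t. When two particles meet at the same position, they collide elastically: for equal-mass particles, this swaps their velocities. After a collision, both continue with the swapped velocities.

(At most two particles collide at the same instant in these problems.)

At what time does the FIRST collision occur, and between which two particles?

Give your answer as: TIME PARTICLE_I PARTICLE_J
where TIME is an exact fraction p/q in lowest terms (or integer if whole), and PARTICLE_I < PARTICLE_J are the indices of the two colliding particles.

Pair (0,1): pos 0,11 vel -2,-2 -> not approaching (rel speed 0 <= 0)
Pair (1,2): pos 11,12 vel -2,-4 -> gap=1, closing at 2/unit, collide at t=1/2
Earliest collision: t=1/2 between 1 and 2

Answer: 1/2 1 2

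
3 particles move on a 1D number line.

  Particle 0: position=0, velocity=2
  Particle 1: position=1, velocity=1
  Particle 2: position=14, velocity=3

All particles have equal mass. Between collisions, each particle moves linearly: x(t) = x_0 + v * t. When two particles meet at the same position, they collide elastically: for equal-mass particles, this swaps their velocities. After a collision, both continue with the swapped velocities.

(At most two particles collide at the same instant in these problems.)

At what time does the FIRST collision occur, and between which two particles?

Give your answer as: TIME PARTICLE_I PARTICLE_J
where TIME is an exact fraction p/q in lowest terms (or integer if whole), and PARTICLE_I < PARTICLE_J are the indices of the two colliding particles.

Answer: 1 0 1

Derivation:
Pair (0,1): pos 0,1 vel 2,1 -> gap=1, closing at 1/unit, collide at t=1
Pair (1,2): pos 1,14 vel 1,3 -> not approaching (rel speed -2 <= 0)
Earliest collision: t=1 between 0 and 1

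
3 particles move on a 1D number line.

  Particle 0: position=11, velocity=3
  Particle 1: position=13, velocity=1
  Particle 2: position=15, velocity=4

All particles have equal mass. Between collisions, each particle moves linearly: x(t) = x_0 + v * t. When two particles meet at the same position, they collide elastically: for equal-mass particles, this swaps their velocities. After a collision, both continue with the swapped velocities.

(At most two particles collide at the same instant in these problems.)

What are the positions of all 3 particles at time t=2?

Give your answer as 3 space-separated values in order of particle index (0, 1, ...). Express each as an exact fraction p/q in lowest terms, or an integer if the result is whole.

Answer: 15 17 23

Derivation:
Collision at t=1: particles 0 and 1 swap velocities; positions: p0=14 p1=14 p2=19; velocities now: v0=1 v1=3 v2=4
Advance to t=2 (no further collisions before then); velocities: v0=1 v1=3 v2=4; positions = 15 17 23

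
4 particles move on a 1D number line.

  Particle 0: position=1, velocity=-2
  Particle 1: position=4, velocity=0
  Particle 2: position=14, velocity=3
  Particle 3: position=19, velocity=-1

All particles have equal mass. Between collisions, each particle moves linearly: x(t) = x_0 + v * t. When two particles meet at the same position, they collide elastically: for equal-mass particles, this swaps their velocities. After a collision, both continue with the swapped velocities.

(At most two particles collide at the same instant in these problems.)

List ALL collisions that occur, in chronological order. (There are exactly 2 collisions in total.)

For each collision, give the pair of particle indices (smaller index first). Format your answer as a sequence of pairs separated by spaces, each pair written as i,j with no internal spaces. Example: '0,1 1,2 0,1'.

Collision at t=5/4: particles 2 and 3 swap velocities; positions: p0=-3/2 p1=4 p2=71/4 p3=71/4; velocities now: v0=-2 v1=0 v2=-1 v3=3
Collision at t=15: particles 1 and 2 swap velocities; positions: p0=-29 p1=4 p2=4 p3=59; velocities now: v0=-2 v1=-1 v2=0 v3=3

Answer: 2,3 1,2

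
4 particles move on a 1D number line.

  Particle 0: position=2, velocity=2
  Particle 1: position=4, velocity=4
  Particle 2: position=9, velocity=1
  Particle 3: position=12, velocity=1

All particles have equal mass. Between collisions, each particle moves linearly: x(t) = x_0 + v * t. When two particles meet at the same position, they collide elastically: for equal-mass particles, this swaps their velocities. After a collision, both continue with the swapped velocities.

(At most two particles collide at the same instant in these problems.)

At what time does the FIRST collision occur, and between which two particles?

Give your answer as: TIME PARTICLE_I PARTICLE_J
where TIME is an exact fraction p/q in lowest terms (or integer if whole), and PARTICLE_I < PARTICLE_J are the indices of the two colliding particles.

Answer: 5/3 1 2

Derivation:
Pair (0,1): pos 2,4 vel 2,4 -> not approaching (rel speed -2 <= 0)
Pair (1,2): pos 4,9 vel 4,1 -> gap=5, closing at 3/unit, collide at t=5/3
Pair (2,3): pos 9,12 vel 1,1 -> not approaching (rel speed 0 <= 0)
Earliest collision: t=5/3 between 1 and 2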